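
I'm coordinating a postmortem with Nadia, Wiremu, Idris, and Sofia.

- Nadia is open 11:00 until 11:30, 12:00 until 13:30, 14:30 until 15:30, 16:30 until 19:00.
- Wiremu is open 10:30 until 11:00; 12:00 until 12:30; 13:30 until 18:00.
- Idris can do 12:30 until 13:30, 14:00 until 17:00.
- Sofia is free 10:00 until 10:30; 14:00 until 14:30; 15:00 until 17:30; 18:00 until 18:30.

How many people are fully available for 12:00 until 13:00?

Nadia can make the full 12:00-13:00 slot — that's 1.

1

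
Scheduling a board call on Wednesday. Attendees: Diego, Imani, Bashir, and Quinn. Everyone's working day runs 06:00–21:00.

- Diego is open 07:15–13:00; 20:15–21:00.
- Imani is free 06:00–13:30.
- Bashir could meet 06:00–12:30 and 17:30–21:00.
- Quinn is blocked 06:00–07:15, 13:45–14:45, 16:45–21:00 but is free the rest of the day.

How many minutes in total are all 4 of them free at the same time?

315

Diego free: 07:15-13:00, 20:15-21:00.
Imani free: 06:00-13:30.
Bashir free: 06:00-12:30, 17:30-21:00.
Quinn free: 07:15-13:45, 14:45-16:45 (invert busy blocks within the working day).
Diego ∩ Imani: 07:15-13:00.
Diego ∩ Imani ∩ Bashir: 07:15-12:30.
Diego ∩ Imani ∩ Bashir ∩ Quinn: 07:15-12:30.
That's a single block of 315 minutes.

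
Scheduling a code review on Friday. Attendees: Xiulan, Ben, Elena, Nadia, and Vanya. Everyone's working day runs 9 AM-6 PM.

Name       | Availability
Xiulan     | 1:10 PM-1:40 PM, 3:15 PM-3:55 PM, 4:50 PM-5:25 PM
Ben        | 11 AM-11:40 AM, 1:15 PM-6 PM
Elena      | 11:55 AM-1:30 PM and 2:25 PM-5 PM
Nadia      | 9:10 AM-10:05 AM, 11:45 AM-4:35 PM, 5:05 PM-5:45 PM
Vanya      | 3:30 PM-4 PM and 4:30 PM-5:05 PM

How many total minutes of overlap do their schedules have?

25

Xiulan ∩ Ben: 13:15-13:40, 15:15-15:55, 16:50-17:25.
Xiulan ∩ Ben ∩ Elena: 13:15-13:30, 15:15-15:55, 16:50-17:00.
Xiulan ∩ Ben ∩ Elena ∩ Nadia: 13:15-13:30, 15:15-15:55.
Xiulan ∩ Ben ∩ Elena ∩ Nadia ∩ Vanya: 15:30-15:55.
That's a single block of 25 minutes.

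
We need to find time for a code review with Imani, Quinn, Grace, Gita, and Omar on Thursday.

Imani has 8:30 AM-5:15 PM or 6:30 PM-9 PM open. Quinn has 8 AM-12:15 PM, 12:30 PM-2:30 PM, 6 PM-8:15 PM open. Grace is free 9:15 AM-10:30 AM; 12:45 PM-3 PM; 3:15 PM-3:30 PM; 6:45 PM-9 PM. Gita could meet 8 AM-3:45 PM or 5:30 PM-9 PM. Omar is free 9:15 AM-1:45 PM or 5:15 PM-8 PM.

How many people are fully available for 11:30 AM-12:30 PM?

Imani, Gita, and Omar can make the full 11:30-12:30 slot — that's 3.

3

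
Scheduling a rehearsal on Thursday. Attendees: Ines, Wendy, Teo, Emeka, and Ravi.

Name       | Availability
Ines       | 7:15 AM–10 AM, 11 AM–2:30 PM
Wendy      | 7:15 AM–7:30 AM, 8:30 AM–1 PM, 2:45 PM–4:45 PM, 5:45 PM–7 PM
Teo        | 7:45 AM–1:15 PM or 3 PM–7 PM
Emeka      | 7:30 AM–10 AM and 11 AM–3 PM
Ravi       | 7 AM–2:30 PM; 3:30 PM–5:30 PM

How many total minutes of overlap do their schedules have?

210

Ines ∩ Wendy: 07:15-07:30, 08:30-10:00, 11:00-13:00.
Ines ∩ Wendy ∩ Teo: 08:30-10:00, 11:00-13:00.
Ines ∩ Wendy ∩ Teo ∩ Emeka: 08:30-10:00, 11:00-13:00.
Ines ∩ Wendy ∩ Teo ∩ Emeka ∩ Ravi: 08:30-10:00, 11:00-13:00.
Summing the common windows: 90 + 120 = 210 minutes.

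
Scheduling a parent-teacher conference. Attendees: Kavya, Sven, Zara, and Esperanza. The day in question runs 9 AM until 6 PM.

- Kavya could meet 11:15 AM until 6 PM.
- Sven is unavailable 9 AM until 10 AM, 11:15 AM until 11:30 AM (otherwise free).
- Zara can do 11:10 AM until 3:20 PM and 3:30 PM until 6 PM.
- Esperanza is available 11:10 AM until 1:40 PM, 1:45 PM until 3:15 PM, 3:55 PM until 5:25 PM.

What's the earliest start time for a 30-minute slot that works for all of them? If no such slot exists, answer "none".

Kavya free: 11:15-18:00.
Sven free: 10:00-11:15, 11:30-18:00 (invert busy blocks within the working day).
Zara free: 11:10-15:20, 15:30-18:00.
Esperanza free: 11:10-13:40, 13:45-15:15, 15:55-17:25.
Kavya ∩ Sven: 11:30-18:00.
Kavya ∩ Sven ∩ Zara: 11:30-15:20, 15:30-18:00.
Kavya ∩ Sven ∩ Zara ∩ Esperanza: 11:30-13:40, 13:45-15:15, 15:55-17:25.
Those are the intersection windows.
The first common window of at least 30 minutes is 11:30-13:40, so the earliest start is 11:30.

11:30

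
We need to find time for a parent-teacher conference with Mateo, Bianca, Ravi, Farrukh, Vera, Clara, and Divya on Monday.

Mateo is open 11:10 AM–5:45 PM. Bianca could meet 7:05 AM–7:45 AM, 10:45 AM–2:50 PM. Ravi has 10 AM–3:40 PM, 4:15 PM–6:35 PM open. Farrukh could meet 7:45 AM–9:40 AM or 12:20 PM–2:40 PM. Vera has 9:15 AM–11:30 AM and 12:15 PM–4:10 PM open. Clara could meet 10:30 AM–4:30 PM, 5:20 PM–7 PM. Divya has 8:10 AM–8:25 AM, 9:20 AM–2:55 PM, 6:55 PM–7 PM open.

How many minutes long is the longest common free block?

140

Mateo ∩ Bianca: 11:10-14:50.
Mateo ∩ Bianca ∩ Ravi: 11:10-14:50.
Mateo ∩ Bianca ∩ Ravi ∩ Farrukh: 12:20-14:40.
Mateo ∩ Bianca ∩ Ravi ∩ Farrukh ∩ Vera: 12:20-14:40.
Mateo ∩ Bianca ∩ Ravi ∩ Farrukh ∩ Vera ∩ Clara: 12:20-14:40.
Mateo ∩ Bianca ∩ Ravi ∩ Farrukh ∩ Vera ∩ Clara ∩ Divya: 12:20-14:40.
So the common availability across everyone is 12:20-14:40.
The longest is 12:20-14:40 at 140 minutes.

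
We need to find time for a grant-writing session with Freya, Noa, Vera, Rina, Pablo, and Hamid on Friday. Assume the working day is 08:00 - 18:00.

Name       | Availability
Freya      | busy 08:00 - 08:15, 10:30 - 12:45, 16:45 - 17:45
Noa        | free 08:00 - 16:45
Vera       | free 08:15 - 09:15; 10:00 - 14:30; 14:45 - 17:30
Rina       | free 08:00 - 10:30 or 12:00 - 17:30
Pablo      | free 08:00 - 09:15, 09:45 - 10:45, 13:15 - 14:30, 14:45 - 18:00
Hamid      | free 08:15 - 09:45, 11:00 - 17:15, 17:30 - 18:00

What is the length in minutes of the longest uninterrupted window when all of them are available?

120

Freya free: 08:15-10:30, 12:45-16:45, 17:45-18:00 (invert busy blocks within the working day).
Noa free: 08:00-16:45.
Vera free: 08:15-09:15, 10:00-14:30, 14:45-17:30.
Rina free: 08:00-10:30, 12:00-17:30.
Pablo free: 08:00-09:15, 09:45-10:45, 13:15-14:30, 14:45-18:00.
Hamid free: 08:15-09:45, 11:00-17:15, 17:30-18:00.
Freya ∩ Noa: 08:15-10:30, 12:45-16:45.
Freya ∩ Noa ∩ Vera: 08:15-09:15, 10:00-10:30, 12:45-14:30, 14:45-16:45.
Freya ∩ Noa ∩ Vera ∩ Rina: 08:15-09:15, 10:00-10:30, 12:45-14:30, 14:45-16:45.
Freya ∩ Noa ∩ Vera ∩ Rina ∩ Pablo: 08:15-09:15, 10:00-10:30, 13:15-14:30, 14:45-16:45.
Freya ∩ Noa ∩ Vera ∩ Rina ∩ Pablo ∩ Hamid: 08:15-09:15, 13:15-14:30, 14:45-16:45.
The longest is 14:45-16:45 at 120 minutes.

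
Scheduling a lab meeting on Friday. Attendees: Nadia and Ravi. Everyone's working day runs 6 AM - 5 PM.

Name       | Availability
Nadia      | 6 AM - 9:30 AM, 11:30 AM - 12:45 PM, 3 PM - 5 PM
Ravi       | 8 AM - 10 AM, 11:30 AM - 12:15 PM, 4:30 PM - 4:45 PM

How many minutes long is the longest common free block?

Nadia ∩ Ravi: 08:00-09:30, 11:30-12:15, 16:30-16:45.
The longest is 08:00-09:30 at 90 minutes.

90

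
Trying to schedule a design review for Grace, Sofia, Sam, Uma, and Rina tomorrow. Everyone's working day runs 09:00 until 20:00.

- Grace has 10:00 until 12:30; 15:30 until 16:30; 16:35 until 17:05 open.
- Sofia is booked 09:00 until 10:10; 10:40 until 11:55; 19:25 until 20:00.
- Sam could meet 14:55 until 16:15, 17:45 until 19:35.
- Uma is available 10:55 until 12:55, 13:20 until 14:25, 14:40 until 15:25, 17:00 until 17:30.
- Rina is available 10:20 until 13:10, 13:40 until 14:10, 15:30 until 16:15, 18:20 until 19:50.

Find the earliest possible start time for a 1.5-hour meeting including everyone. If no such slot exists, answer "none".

Grace free: 10:00-12:30, 15:30-16:30, 16:35-17:05.
Sofia free: 10:10-10:40, 11:55-19:25 (invert busy blocks within the working day).
Sam free: 14:55-16:15, 17:45-19:35.
Uma free: 10:55-12:55, 13:20-14:25, 14:40-15:25, 17:00-17:30.
Rina free: 10:20-13:10, 13:40-14:10, 15:30-16:15, 18:20-19:50.
Grace ∩ Sofia: 10:10-10:40, 11:55-12:30, 15:30-16:30, 16:35-17:05.
Grace ∩ Sofia ∩ Sam: 15:30-16:15.
Grace ∩ Sofia ∩ Sam ∩ Uma: ∅.
Grace ∩ Sofia ∩ Sam ∩ Uma ∩ Rina: ∅.
There is no time when everyone is free.
No common window is at least 90 minutes long.

none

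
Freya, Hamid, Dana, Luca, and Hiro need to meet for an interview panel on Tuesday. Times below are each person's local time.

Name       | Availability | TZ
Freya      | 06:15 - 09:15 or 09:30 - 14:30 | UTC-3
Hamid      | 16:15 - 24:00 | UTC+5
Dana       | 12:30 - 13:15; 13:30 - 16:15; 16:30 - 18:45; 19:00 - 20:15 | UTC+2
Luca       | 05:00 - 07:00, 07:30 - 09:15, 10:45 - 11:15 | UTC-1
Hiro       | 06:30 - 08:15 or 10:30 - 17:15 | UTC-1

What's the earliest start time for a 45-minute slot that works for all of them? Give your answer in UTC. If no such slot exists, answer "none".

none

Freya in UTC: 09:15-12:15, 12:30-17:30 (add 3h to convert from UTC-3).
Hamid in UTC: 11:15-19:00 (subtract 5h to convert from UTC+5).
Dana in UTC: 10:30-11:15, 11:30-14:15, 14:30-16:45, 17:00-18:15 (subtract 2h to convert from UTC+2).
Luca in UTC: 06:00-08:00, 08:30-10:15, 11:45-12:15 (add 1h to convert from UTC-1).
Hiro in UTC: 07:30-09:15, 11:30-18:15 (add 1h to convert from UTC-1).
Freya ∩ Hamid: 11:15-12:15, 12:30-17:30.
Freya ∩ Hamid ∩ Dana: 11:30-12:15, 12:30-14:15, 14:30-16:45, 17:00-17:30.
Freya ∩ Hamid ∩ Dana ∩ Luca: 11:45-12:15.
Freya ∩ Hamid ∩ Dana ∩ Luca ∩ Hiro: 11:45-12:15.
No common window is at least 45 minutes long.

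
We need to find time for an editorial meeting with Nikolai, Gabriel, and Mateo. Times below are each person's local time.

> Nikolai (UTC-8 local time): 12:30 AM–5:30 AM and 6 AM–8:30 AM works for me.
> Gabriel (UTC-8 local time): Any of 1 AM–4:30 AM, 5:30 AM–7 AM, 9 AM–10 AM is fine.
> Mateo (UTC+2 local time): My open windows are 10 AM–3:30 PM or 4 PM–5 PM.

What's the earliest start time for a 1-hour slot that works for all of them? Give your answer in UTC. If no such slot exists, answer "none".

09:00

Nikolai in UTC: 08:30-13:30, 14:00-16:30 (add 8h to convert from UTC-8).
Gabriel in UTC: 09:00-12:30, 13:30-15:00, 17:00-18:00 (add 8h to convert from UTC-8).
Mateo in UTC: 08:00-13:30, 14:00-15:00 (subtract 2h to convert from UTC+2).
Nikolai ∩ Gabriel: 09:00-12:30, 14:00-15:00.
Nikolai ∩ Gabriel ∩ Mateo: 09:00-12:30, 14:00-15:00.
The first common window of at least 60 minutes is 09:00-12:30, so the earliest start is 09:00.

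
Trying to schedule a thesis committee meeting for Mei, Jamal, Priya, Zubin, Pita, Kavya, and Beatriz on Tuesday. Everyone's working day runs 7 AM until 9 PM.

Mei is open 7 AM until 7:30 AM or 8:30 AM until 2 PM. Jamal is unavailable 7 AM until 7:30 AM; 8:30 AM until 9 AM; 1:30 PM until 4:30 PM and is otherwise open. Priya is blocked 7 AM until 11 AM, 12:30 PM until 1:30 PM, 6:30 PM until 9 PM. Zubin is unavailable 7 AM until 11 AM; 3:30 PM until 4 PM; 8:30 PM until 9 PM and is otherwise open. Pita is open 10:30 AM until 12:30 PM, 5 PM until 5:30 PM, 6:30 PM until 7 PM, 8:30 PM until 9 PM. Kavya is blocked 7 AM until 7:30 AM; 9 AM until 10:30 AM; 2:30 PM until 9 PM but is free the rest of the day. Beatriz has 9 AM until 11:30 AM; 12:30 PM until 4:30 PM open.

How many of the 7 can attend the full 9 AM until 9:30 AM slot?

3

Mei free: 07:00-07:30, 08:30-14:00.
Jamal free: 07:30-08:30, 09:00-13:30, 16:30-21:00 (invert busy blocks within the working day).
Priya free: 11:00-12:30, 13:30-18:30 (invert busy blocks within the working day).
Zubin free: 11:00-15:30, 16:00-20:30 (invert busy blocks within the working day).
Pita free: 10:30-12:30, 17:00-17:30, 18:30-19:00, 20:30-21:00.
Kavya free: 07:30-09:00, 10:30-14:30 (invert busy blocks within the working day).
Beatriz free: 09:00-11:30, 12:30-16:30.
Mei, Jamal, and Beatriz can make the full 09:00-09:30 slot — that's 3.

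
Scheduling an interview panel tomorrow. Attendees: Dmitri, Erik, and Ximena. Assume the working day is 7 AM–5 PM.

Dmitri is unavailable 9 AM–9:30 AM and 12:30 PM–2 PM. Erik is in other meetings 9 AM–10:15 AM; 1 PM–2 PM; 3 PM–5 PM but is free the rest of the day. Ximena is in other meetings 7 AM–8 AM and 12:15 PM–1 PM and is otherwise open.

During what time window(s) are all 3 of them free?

Dmitri free: 07:00-09:00, 09:30-12:30, 14:00-17:00 (invert busy blocks within the working day).
Erik free: 07:00-09:00, 10:15-13:00, 14:00-15:00 (invert busy blocks within the working day).
Ximena free: 08:00-12:15, 13:00-17:00 (invert busy blocks within the working day).
Dmitri ∩ Erik: 07:00-09:00, 10:15-12:30, 14:00-15:00.
Dmitri ∩ Erik ∩ Ximena: 08:00-09:00, 10:15-12:15, 14:00-15:00.

08:00-09:00, 10:15-12:15, 14:00-15:00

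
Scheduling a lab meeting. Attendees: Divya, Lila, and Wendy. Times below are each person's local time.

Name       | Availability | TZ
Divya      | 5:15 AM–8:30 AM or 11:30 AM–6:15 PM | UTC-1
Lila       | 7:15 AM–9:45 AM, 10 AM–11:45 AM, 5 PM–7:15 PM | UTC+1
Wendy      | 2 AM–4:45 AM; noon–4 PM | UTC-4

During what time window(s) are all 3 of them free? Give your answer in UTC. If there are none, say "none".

Divya in UTC: 06:15-09:30, 12:30-19:15 (add 1h to convert from UTC-1).
Lila in UTC: 06:15-08:45, 09:00-10:45, 16:00-18:15 (subtract 1h to convert from UTC+1).
Wendy in UTC: 06:00-08:45, 16:00-20:00 (add 4h to convert from UTC-4).
Divya ∩ Lila: 06:15-08:45, 09:00-09:30, 16:00-18:15.
Divya ∩ Lila ∩ Wendy: 06:15-08:45, 16:00-18:15.
Those are the intersection windows.

06:15-08:45, 16:00-18:15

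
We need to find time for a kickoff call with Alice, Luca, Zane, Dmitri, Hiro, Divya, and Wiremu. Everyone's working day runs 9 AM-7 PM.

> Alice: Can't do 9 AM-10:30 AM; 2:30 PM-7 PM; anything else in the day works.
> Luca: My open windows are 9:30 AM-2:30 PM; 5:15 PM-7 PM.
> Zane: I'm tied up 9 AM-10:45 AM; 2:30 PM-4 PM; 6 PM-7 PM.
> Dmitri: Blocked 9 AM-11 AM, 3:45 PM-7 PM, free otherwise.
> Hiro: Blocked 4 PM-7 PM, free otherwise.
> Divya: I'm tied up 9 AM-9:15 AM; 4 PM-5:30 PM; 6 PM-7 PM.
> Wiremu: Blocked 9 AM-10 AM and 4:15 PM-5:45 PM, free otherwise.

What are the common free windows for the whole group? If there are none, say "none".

Alice free: 10:30-14:30 (invert busy blocks within the working day).
Luca free: 09:30-14:30, 17:15-19:00.
Zane free: 10:45-14:30, 16:00-18:00 (invert busy blocks within the working day).
Dmitri free: 11:00-15:45 (invert busy blocks within the working day).
Hiro free: 09:00-16:00 (invert busy blocks within the working day).
Divya free: 09:15-16:00, 17:30-18:00 (invert busy blocks within the working day).
Wiremu free: 10:00-16:15, 17:45-19:00 (invert busy blocks within the working day).
Alice ∩ Luca: 10:30-14:30.
Alice ∩ Luca ∩ Zane: 10:45-14:30.
Alice ∩ Luca ∩ Zane ∩ Dmitri: 11:00-14:30.
Alice ∩ Luca ∩ Zane ∩ Dmitri ∩ Hiro: 11:00-14:30.
Alice ∩ Luca ∩ Zane ∩ Dmitri ∩ Hiro ∩ Divya: 11:00-14:30.
Alice ∩ Luca ∩ Zane ∩ Dmitri ∩ Hiro ∩ Divya ∩ Wiremu: 11:00-14:30.

11:00-14:30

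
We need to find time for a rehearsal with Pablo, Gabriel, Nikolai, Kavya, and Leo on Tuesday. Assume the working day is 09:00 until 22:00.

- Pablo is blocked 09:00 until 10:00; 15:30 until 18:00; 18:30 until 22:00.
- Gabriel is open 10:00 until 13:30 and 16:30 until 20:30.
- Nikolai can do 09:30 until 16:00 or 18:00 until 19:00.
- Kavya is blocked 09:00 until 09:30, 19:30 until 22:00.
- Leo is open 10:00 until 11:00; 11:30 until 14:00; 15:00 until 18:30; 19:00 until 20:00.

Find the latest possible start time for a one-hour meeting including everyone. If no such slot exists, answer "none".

Pablo free: 10:00-15:30, 18:00-18:30 (invert busy blocks within the working day).
Gabriel free: 10:00-13:30, 16:30-20:30.
Nikolai free: 09:30-16:00, 18:00-19:00.
Kavya free: 09:30-19:30 (invert busy blocks within the working day).
Leo free: 10:00-11:00, 11:30-14:00, 15:00-18:30, 19:00-20:00.
Pablo ∩ Gabriel: 10:00-13:30, 18:00-18:30.
Pablo ∩ Gabriel ∩ Nikolai: 10:00-13:30, 18:00-18:30.
Pablo ∩ Gabriel ∩ Nikolai ∩ Kavya: 10:00-13:30, 18:00-18:30.
Pablo ∩ Gabriel ∩ Nikolai ∩ Kavya ∩ Leo: 10:00-11:00, 11:30-13:30, 18:00-18:30.
So the common availability across everyone is 10:00-11:00, 11:30-13:30, 18:00-18:30.
The last common window of at least 60 minutes is 11:30-13:30; a 60-minute meeting can start as late as 12:30 and still end by 13:30.

12:30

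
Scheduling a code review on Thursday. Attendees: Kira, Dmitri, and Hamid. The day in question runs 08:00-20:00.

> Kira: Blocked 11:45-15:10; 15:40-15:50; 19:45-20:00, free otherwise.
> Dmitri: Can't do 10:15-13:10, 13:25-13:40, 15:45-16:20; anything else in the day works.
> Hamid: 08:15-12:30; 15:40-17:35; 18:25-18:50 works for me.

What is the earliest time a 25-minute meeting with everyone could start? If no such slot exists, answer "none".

Kira free: 08:00-11:45, 15:10-15:40, 15:50-19:45 (invert busy blocks within the working day).
Dmitri free: 08:00-10:15, 13:10-13:25, 13:40-15:45, 16:20-20:00 (invert busy blocks within the working day).
Hamid free: 08:15-12:30, 15:40-17:35, 18:25-18:50.
Kira ∩ Dmitri: 08:00-10:15, 15:10-15:40, 16:20-19:45.
Kira ∩ Dmitri ∩ Hamid: 08:15-10:15, 16:20-17:35, 18:25-18:50.
The first common window of at least 25 minutes is 08:15-10:15, so the earliest start is 08:15.

08:15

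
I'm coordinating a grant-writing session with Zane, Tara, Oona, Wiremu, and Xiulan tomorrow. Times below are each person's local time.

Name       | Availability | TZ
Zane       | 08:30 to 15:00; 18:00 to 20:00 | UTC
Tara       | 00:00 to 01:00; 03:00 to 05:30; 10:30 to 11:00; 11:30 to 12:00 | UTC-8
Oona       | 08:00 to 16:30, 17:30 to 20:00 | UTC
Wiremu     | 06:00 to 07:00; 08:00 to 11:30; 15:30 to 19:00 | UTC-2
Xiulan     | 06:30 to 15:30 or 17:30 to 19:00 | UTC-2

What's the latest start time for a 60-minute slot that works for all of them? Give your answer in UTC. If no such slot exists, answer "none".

12:30

Zane in UTC: 08:30-15:00, 18:00-20:00.
Tara in UTC: 08:00-09:00, 11:00-13:30, 18:30-19:00, 19:30-20:00 (add 8h to convert from UTC-8).
Oona in UTC: 08:00-16:30, 17:30-20:00.
Wiremu in UTC: 08:00-09:00, 10:00-13:30, 17:30-21:00 (add 2h to convert from UTC-2).
Xiulan in UTC: 08:30-17:30, 19:30-21:00 (add 2h to convert from UTC-2).
Zane ∩ Tara: 08:30-09:00, 11:00-13:30, 18:30-19:00, 19:30-20:00.
Zane ∩ Tara ∩ Oona: 08:30-09:00, 11:00-13:30, 18:30-19:00, 19:30-20:00.
Zane ∩ Tara ∩ Oona ∩ Wiremu: 08:30-09:00, 11:00-13:30, 18:30-19:00, 19:30-20:00.
Zane ∩ Tara ∩ Oona ∩ Wiremu ∩ Xiulan: 08:30-09:00, 11:00-13:30, 19:30-20:00.
So the common availability across everyone is 08:30-09:00, 11:00-13:30, 19:30-20:00.
The last common window of at least 60 minutes is 11:00-13:30; a 60-minute meeting can start as late as 12:30 and still end by 13:30.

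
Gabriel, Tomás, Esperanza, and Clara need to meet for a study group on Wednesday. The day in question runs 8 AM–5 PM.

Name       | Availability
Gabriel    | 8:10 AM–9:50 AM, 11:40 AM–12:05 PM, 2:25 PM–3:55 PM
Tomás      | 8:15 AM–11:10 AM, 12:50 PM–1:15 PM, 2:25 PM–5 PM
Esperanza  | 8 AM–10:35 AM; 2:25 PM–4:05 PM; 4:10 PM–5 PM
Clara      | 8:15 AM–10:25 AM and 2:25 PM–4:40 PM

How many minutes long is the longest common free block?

95

Gabriel ∩ Tomás: 08:15-09:50, 14:25-15:55.
Gabriel ∩ Tomás ∩ Esperanza: 08:15-09:50, 14:25-15:55.
Gabriel ∩ Tomás ∩ Esperanza ∩ Clara: 08:15-09:50, 14:25-15:55.
Those are the intersection windows.
The longest is 08:15-09:50 at 95 minutes.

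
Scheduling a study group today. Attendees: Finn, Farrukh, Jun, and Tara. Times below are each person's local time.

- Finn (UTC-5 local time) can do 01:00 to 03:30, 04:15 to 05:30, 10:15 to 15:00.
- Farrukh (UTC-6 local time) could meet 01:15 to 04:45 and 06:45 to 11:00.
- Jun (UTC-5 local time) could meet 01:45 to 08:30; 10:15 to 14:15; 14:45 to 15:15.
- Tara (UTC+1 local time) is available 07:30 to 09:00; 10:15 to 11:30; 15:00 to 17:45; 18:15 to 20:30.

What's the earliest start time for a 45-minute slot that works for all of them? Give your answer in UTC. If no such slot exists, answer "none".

07:15

Finn in UTC: 06:00-08:30, 09:15-10:30, 15:15-20:00 (add 5h to convert from UTC-5).
Farrukh in UTC: 07:15-10:45, 12:45-17:00 (add 6h to convert from UTC-6).
Jun in UTC: 06:45-13:30, 15:15-19:15, 19:45-20:15 (add 5h to convert from UTC-5).
Tara in UTC: 06:30-08:00, 09:15-10:30, 14:00-16:45, 17:15-19:30 (subtract 1h to convert from UTC+1).
Finn ∩ Farrukh: 07:15-08:30, 09:15-10:30, 15:15-17:00.
Finn ∩ Farrukh ∩ Jun: 07:15-08:30, 09:15-10:30, 15:15-17:00.
Finn ∩ Farrukh ∩ Jun ∩ Tara: 07:15-08:00, 09:15-10:30, 15:15-16:45.
Those are the intersection windows.
The first common window of at least 45 minutes is 07:15-08:00, so the earliest start is 07:15.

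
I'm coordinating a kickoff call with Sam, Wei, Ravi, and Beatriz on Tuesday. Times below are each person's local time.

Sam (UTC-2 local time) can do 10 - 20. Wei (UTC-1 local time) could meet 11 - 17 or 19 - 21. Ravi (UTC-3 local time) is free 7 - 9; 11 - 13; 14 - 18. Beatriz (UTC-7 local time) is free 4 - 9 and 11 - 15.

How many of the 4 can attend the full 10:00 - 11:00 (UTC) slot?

Sam in UTC: 12:00-22:00 (add 2h to convert from UTC-2).
Wei in UTC: 12:00-18:00, 20:00-22:00 (add 1h to convert from UTC-1).
Ravi in UTC: 10:00-12:00, 14:00-16:00, 17:00-21:00 (add 3h to convert from UTC-3).
Beatriz in UTC: 11:00-16:00, 18:00-22:00 (add 7h to convert from UTC-7).
Ravi can make the full 10:00-11:00 slot — that's 1.

1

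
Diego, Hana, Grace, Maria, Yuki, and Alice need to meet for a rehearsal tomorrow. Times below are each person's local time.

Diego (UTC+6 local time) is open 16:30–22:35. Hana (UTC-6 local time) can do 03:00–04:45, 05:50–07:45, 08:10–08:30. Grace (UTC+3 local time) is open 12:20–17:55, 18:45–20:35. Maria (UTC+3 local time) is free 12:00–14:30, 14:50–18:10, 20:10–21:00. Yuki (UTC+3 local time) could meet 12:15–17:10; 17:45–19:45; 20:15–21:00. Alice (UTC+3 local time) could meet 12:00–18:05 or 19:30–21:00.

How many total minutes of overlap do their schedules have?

Diego in UTC: 10:30-16:35 (subtract 6h to convert from UTC+6).
Hana in UTC: 09:00-10:45, 11:50-13:45, 14:10-14:30 (add 6h to convert from UTC-6).
Grace in UTC: 09:20-14:55, 15:45-17:35 (subtract 3h to convert from UTC+3).
Maria in UTC: 09:00-11:30, 11:50-15:10, 17:10-18:00 (subtract 3h to convert from UTC+3).
Yuki in UTC: 09:15-14:10, 14:45-16:45, 17:15-18:00 (subtract 3h to convert from UTC+3).
Alice in UTC: 09:00-15:05, 16:30-18:00 (subtract 3h to convert from UTC+3).
Diego ∩ Hana: 10:30-10:45, 11:50-13:45, 14:10-14:30.
Diego ∩ Hana ∩ Grace: 10:30-10:45, 11:50-13:45, 14:10-14:30.
Diego ∩ Hana ∩ Grace ∩ Maria: 10:30-10:45, 11:50-13:45, 14:10-14:30.
Diego ∩ Hana ∩ Grace ∩ Maria ∩ Yuki: 10:30-10:45, 11:50-13:45.
Diego ∩ Hana ∩ Grace ∩ Maria ∩ Yuki ∩ Alice: 10:30-10:45, 11:50-13:45.
Summing the common windows: 15 + 115 = 130 minutes.

130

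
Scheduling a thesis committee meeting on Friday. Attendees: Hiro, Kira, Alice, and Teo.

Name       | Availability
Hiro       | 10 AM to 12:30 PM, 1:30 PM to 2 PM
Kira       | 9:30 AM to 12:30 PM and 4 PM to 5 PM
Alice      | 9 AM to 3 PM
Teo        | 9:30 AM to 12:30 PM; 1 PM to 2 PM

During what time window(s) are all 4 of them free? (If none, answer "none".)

Hiro ∩ Kira: 10:00-12:30.
Hiro ∩ Kira ∩ Alice: 10:00-12:30.
Hiro ∩ Kira ∩ Alice ∩ Teo: 10:00-12:30.

10:00-12:30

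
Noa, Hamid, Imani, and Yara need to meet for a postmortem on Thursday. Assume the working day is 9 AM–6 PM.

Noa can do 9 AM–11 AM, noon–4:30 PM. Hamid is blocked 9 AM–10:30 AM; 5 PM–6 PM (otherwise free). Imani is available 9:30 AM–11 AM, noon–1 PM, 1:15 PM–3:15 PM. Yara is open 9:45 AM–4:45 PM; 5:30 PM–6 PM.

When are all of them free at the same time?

10:30-11:00, 12:00-13:00, 13:15-15:15

Noa free: 09:00-11:00, 12:00-16:30.
Hamid free: 10:30-17:00 (invert busy blocks within the working day).
Imani free: 09:30-11:00, 12:00-13:00, 13:15-15:15.
Yara free: 09:45-16:45, 17:30-18:00.
Noa ∩ Hamid: 10:30-11:00, 12:00-16:30.
Noa ∩ Hamid ∩ Imani: 10:30-11:00, 12:00-13:00, 13:15-15:15.
Noa ∩ Hamid ∩ Imani ∩ Yara: 10:30-11:00, 12:00-13:00, 13:15-15:15.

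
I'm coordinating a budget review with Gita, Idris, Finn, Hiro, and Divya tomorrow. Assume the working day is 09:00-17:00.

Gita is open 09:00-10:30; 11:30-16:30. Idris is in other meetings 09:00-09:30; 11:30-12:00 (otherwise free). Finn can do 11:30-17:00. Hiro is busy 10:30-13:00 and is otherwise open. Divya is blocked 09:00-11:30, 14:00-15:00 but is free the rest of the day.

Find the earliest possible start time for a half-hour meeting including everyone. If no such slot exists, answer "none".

13:00

Gita free: 09:00-10:30, 11:30-16:30.
Idris free: 09:30-11:30, 12:00-17:00 (invert busy blocks within the working day).
Finn free: 11:30-17:00.
Hiro free: 09:00-10:30, 13:00-17:00 (invert busy blocks within the working day).
Divya free: 11:30-14:00, 15:00-17:00 (invert busy blocks within the working day).
Gita ∩ Idris: 09:30-10:30, 12:00-16:30.
Gita ∩ Idris ∩ Finn: 12:00-16:30.
Gita ∩ Idris ∩ Finn ∩ Hiro: 13:00-16:30.
Gita ∩ Idris ∩ Finn ∩ Hiro ∩ Divya: 13:00-14:00, 15:00-16:30.
The first common window of at least 30 minutes is 13:00-14:00, so the earliest start is 13:00.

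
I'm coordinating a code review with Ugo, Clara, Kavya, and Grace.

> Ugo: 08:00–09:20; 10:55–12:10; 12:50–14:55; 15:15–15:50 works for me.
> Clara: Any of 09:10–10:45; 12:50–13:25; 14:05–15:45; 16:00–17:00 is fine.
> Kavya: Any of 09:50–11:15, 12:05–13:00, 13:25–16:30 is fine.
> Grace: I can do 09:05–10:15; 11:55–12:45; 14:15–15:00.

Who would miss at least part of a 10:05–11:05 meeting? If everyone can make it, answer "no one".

Clara, Grace, Ugo

Ugo: not fully free for 10:05-11:05. Clara: not fully free for 10:05-11:05. Kavya: free for 10:05-11:05. Grace: not fully free for 10:05-11:05.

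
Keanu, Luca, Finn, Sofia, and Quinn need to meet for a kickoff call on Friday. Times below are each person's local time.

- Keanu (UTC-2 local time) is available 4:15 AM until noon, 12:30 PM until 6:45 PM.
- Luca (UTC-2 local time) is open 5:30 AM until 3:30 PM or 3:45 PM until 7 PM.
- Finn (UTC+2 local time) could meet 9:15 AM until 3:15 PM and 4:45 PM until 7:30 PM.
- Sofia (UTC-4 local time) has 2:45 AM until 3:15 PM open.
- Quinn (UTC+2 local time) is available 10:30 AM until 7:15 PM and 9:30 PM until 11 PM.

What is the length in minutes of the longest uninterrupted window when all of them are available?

Keanu in UTC: 06:15-14:00, 14:30-20:45 (add 2h to convert from UTC-2).
Luca in UTC: 07:30-17:30, 17:45-21:00 (add 2h to convert from UTC-2).
Finn in UTC: 07:15-13:15, 14:45-17:30 (subtract 2h to convert from UTC+2).
Sofia in UTC: 06:45-19:15 (add 4h to convert from UTC-4).
Quinn in UTC: 08:30-17:15, 19:30-21:00 (subtract 2h to convert from UTC+2).
Keanu ∩ Luca: 07:30-14:00, 14:30-17:30, 17:45-20:45.
Keanu ∩ Luca ∩ Finn: 07:30-13:15, 14:45-17:30.
Keanu ∩ Luca ∩ Finn ∩ Sofia: 07:30-13:15, 14:45-17:30.
Keanu ∩ Luca ∩ Finn ∩ Sofia ∩ Quinn: 08:30-13:15, 14:45-17:15.
So the common availability across everyone is 08:30-13:15, 14:45-17:15.
The longest is 08:30-13:15 at 285 minutes.

285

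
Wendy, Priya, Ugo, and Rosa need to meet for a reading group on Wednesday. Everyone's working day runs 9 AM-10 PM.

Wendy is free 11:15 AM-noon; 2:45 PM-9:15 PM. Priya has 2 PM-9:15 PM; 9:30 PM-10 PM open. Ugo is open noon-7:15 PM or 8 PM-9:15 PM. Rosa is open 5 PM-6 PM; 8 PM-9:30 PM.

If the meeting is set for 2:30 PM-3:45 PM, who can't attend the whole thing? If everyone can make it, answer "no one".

Wendy: not fully free for 14:30-15:45. Priya: free for 14:30-15:45. Ugo: free for 14:30-15:45. Rosa: not fully free for 14:30-15:45.

Rosa, Wendy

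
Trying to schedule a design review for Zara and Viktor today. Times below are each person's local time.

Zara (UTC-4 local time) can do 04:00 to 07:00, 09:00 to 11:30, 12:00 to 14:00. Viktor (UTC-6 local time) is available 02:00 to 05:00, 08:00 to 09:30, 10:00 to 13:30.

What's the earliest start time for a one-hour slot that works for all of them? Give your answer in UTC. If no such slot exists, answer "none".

08:00

Zara in UTC: 08:00-11:00, 13:00-15:30, 16:00-18:00 (add 4h to convert from UTC-4).
Viktor in UTC: 08:00-11:00, 14:00-15:30, 16:00-19:30 (add 6h to convert from UTC-6).
Zara ∩ Viktor: 08:00-11:00, 14:00-15:30, 16:00-18:00.
So the common availability across everyone is 08:00-11:00, 14:00-15:30, 16:00-18:00.
The first common window of at least 60 minutes is 08:00-11:00, so the earliest start is 08:00.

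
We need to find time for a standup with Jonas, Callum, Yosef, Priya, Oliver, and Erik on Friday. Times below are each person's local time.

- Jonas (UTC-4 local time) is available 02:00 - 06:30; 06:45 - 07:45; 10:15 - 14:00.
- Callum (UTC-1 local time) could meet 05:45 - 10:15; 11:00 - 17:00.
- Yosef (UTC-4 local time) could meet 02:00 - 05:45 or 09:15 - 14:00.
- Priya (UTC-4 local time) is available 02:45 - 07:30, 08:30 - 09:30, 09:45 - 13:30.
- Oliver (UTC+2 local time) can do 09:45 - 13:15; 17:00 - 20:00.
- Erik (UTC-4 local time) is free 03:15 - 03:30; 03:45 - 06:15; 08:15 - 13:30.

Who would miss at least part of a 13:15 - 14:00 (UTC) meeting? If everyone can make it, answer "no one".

Jonas, Oliver, Priya

Jonas in UTC: 06:00-10:30, 10:45-11:45, 14:15-18:00 (add 4h to convert from UTC-4).
Callum in UTC: 06:45-11:15, 12:00-18:00 (add 1h to convert from UTC-1).
Yosef in UTC: 06:00-09:45, 13:15-18:00 (add 4h to convert from UTC-4).
Priya in UTC: 06:45-11:30, 12:30-13:30, 13:45-17:30 (add 4h to convert from UTC-4).
Oliver in UTC: 07:45-11:15, 15:00-18:00 (subtract 2h to convert from UTC+2).
Erik in UTC: 07:15-07:30, 07:45-10:15, 12:15-17:30 (add 4h to convert from UTC-4).
Jonas: not fully free for 13:15-14:00. Callum: free for 13:15-14:00. Yosef: free for 13:15-14:00. Priya: not fully free for 13:15-14:00. Oliver: not fully free for 13:15-14:00. Erik: free for 13:15-14:00.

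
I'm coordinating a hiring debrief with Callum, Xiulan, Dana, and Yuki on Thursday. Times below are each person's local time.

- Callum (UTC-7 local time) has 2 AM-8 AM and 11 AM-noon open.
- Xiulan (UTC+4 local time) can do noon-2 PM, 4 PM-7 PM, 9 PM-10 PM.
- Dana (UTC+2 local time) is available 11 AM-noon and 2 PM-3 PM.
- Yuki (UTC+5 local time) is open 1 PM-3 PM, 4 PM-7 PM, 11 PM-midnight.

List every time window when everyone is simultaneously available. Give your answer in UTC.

09:00-10:00, 12:00-13:00

Callum in UTC: 09:00-15:00, 18:00-19:00 (add 7h to convert from UTC-7).
Xiulan in UTC: 08:00-10:00, 12:00-15:00, 17:00-18:00 (subtract 4h to convert from UTC+4).
Dana in UTC: 09:00-10:00, 12:00-13:00 (subtract 2h to convert from UTC+2).
Yuki in UTC: 08:00-10:00, 11:00-14:00, 18:00-19:00 (subtract 5h to convert from UTC+5).
Callum ∩ Xiulan: 09:00-10:00, 12:00-15:00.
Callum ∩ Xiulan ∩ Dana: 09:00-10:00, 12:00-13:00.
Callum ∩ Xiulan ∩ Dana ∩ Yuki: 09:00-10:00, 12:00-13:00.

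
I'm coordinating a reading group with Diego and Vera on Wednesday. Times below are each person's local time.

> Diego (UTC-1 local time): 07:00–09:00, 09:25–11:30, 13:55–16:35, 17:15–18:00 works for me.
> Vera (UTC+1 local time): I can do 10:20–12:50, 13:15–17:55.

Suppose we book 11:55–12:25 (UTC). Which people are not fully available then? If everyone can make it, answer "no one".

Diego in UTC: 08:00-10:00, 10:25-12:30, 14:55-17:35, 18:15-19:00 (add 1h to convert from UTC-1).
Vera in UTC: 09:20-11:50, 12:15-16:55 (subtract 1h to convert from UTC+1).
Diego: free for 11:55-12:25. Vera: not fully free for 11:55-12:25.

Vera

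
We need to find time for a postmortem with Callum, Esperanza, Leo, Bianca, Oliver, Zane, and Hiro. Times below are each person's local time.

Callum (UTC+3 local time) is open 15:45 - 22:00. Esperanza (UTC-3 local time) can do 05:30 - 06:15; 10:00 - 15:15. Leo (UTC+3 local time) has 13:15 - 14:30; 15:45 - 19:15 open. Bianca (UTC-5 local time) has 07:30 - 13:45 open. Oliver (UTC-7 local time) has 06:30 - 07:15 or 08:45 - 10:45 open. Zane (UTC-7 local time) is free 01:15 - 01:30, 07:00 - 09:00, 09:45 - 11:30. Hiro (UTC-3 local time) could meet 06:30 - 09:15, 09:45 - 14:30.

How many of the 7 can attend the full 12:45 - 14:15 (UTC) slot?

Callum in UTC: 12:45-19:00 (subtract 3h to convert from UTC+3).
Esperanza in UTC: 08:30-09:15, 13:00-18:15 (add 3h to convert from UTC-3).
Leo in UTC: 10:15-11:30, 12:45-16:15 (subtract 3h to convert from UTC+3).
Bianca in UTC: 12:30-18:45 (add 5h to convert from UTC-5).
Oliver in UTC: 13:30-14:15, 15:45-17:45 (add 7h to convert from UTC-7).
Zane in UTC: 08:15-08:30, 14:00-16:00, 16:45-18:30 (add 7h to convert from UTC-7).
Hiro in UTC: 09:30-12:15, 12:45-17:30 (add 3h to convert from UTC-3).
Callum, Leo, Bianca, and Hiro can make the full 12:45-14:15 slot — that's 4.

4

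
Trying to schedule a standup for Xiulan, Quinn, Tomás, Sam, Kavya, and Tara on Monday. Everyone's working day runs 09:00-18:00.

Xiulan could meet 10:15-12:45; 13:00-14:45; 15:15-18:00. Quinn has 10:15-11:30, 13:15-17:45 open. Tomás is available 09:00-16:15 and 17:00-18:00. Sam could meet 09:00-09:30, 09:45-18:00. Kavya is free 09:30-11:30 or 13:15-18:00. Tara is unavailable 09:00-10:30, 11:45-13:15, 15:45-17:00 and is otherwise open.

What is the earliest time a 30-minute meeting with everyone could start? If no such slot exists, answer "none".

10:30

Xiulan free: 10:15-12:45, 13:00-14:45, 15:15-18:00.
Quinn free: 10:15-11:30, 13:15-17:45.
Tomás free: 09:00-16:15, 17:00-18:00.
Sam free: 09:00-09:30, 09:45-18:00.
Kavya free: 09:30-11:30, 13:15-18:00.
Tara free: 10:30-11:45, 13:15-15:45, 17:00-18:00 (invert busy blocks within the working day).
Xiulan ∩ Quinn: 10:15-11:30, 13:15-14:45, 15:15-17:45.
Xiulan ∩ Quinn ∩ Tomás: 10:15-11:30, 13:15-14:45, 15:15-16:15, 17:00-17:45.
Xiulan ∩ Quinn ∩ Tomás ∩ Sam: 10:15-11:30, 13:15-14:45, 15:15-16:15, 17:00-17:45.
Xiulan ∩ Quinn ∩ Tomás ∩ Sam ∩ Kavya: 10:15-11:30, 13:15-14:45, 15:15-16:15, 17:00-17:45.
Xiulan ∩ Quinn ∩ Tomás ∩ Sam ∩ Kavya ∩ Tara: 10:30-11:30, 13:15-14:45, 15:15-15:45, 17:00-17:45.
The first common window of at least 30 minutes is 10:30-11:30, so the earliest start is 10:30.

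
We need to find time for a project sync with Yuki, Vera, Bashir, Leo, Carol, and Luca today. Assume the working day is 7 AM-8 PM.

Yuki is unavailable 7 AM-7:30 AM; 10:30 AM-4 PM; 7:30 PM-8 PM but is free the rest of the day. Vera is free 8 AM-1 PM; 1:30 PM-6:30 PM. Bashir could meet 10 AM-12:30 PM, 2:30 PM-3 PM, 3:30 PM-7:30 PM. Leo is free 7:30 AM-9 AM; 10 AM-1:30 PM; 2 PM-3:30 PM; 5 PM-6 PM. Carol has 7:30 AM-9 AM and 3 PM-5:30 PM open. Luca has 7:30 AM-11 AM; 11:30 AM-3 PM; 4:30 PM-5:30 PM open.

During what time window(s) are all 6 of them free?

Yuki free: 07:30-10:30, 16:00-19:30 (invert busy blocks within the working day).
Vera free: 08:00-13:00, 13:30-18:30.
Bashir free: 10:00-12:30, 14:30-15:00, 15:30-19:30.
Leo free: 07:30-09:00, 10:00-13:30, 14:00-15:30, 17:00-18:00.
Carol free: 07:30-09:00, 15:00-17:30.
Luca free: 07:30-11:00, 11:30-15:00, 16:30-17:30.
Yuki ∩ Vera: 08:00-10:30, 16:00-18:30.
Yuki ∩ Vera ∩ Bashir: 10:00-10:30, 16:00-18:30.
Yuki ∩ Vera ∩ Bashir ∩ Leo: 10:00-10:30, 17:00-18:00.
Yuki ∩ Vera ∩ Bashir ∩ Leo ∩ Carol: 17:00-17:30.
Yuki ∩ Vera ∩ Bashir ∩ Leo ∩ Carol ∩ Luca: 17:00-17:30.

17:00-17:30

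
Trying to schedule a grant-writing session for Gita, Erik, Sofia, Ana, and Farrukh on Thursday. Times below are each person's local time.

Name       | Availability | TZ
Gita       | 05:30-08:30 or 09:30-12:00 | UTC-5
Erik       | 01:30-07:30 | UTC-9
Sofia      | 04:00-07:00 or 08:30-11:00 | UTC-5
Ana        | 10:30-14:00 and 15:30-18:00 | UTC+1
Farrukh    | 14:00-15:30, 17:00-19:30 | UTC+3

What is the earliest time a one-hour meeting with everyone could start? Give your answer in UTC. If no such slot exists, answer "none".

11:00

Gita in UTC: 10:30-13:30, 14:30-17:00 (add 5h to convert from UTC-5).
Erik in UTC: 10:30-16:30 (add 9h to convert from UTC-9).
Sofia in UTC: 09:00-12:00, 13:30-16:00 (add 5h to convert from UTC-5).
Ana in UTC: 09:30-13:00, 14:30-17:00 (subtract 1h to convert from UTC+1).
Farrukh in UTC: 11:00-12:30, 14:00-16:30 (subtract 3h to convert from UTC+3).
Gita ∩ Erik: 10:30-13:30, 14:30-16:30.
Gita ∩ Erik ∩ Sofia: 10:30-12:00, 14:30-16:00.
Gita ∩ Erik ∩ Sofia ∩ Ana: 10:30-12:00, 14:30-16:00.
Gita ∩ Erik ∩ Sofia ∩ Ana ∩ Farrukh: 11:00-12:00, 14:30-16:00.
The first common window of at least 60 minutes is 11:00-12:00, so the earliest start is 11:00.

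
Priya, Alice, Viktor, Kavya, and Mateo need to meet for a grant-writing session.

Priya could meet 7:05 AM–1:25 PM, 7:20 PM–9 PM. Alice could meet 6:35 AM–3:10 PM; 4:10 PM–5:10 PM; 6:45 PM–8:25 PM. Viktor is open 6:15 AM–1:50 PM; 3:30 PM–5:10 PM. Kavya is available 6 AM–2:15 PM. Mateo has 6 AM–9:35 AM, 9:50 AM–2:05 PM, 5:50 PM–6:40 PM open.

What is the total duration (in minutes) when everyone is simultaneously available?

365

Priya ∩ Alice: 07:05-13:25, 19:20-20:25.
Priya ∩ Alice ∩ Viktor: 07:05-13:25.
Priya ∩ Alice ∩ Viktor ∩ Kavya: 07:05-13:25.
Priya ∩ Alice ∩ Viktor ∩ Kavya ∩ Mateo: 07:05-09:35, 09:50-13:25.
So the common availability across everyone is 07:05-09:35, 09:50-13:25.
Summing the common windows: 150 + 215 = 365 minutes.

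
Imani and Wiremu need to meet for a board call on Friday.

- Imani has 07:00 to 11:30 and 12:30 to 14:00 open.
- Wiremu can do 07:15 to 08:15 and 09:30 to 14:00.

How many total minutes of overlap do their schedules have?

270

Imani ∩ Wiremu: 07:15-08:15, 09:30-11:30, 12:30-14:00.
Summing the common windows: 60 + 120 + 90 = 270 minutes.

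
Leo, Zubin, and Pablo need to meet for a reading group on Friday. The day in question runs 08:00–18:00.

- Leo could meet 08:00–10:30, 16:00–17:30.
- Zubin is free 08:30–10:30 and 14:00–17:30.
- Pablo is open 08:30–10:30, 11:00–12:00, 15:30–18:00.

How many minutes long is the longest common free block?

Leo ∩ Zubin: 08:30-10:30, 16:00-17:30.
Leo ∩ Zubin ∩ Pablo: 08:30-10:30, 16:00-17:30.
The longest is 08:30-10:30 at 120 minutes.

120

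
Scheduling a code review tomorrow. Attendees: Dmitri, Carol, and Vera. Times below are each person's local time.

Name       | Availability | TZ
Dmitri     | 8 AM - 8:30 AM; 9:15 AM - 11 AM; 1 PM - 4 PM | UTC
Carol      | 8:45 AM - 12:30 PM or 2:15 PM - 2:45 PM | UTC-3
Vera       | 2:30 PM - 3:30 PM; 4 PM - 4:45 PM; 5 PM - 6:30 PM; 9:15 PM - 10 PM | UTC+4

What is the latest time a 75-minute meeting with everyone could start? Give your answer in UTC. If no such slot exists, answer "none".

13:15

Dmitri in UTC: 08:00-08:30, 09:15-11:00, 13:00-16:00.
Carol in UTC: 11:45-15:30, 17:15-17:45 (add 3h to convert from UTC-3).
Vera in UTC: 10:30-11:30, 12:00-12:45, 13:00-14:30, 17:15-18:00 (subtract 4h to convert from UTC+4).
Dmitri ∩ Carol: 13:00-15:30.
Dmitri ∩ Carol ∩ Vera: 13:00-14:30.
The last common window of at least 75 minutes is 13:00-14:30; a 75-minute meeting can start as late as 13:15 and still end by 14:30.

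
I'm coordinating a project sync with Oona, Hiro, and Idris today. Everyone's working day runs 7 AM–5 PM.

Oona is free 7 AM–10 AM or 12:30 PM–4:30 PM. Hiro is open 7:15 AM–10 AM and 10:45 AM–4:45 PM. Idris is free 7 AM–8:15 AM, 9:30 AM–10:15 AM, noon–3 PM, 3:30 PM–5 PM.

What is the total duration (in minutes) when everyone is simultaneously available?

300

Oona ∩ Hiro: 07:15-10:00, 12:30-16:30.
Oona ∩ Hiro ∩ Idris: 07:15-08:15, 09:30-10:00, 12:30-15:00, 15:30-16:30.
Those are the intersection windows.
Summing the common windows: 60 + 30 + 150 + 60 = 300 minutes.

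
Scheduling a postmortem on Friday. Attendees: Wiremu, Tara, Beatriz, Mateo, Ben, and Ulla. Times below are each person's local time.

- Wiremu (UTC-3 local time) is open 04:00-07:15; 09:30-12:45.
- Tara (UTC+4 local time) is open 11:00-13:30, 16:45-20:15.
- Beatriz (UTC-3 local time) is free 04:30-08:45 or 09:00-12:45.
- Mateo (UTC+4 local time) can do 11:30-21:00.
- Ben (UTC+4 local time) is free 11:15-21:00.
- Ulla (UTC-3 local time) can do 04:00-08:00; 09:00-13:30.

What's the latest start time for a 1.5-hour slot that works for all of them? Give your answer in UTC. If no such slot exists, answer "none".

14:15

Wiremu in UTC: 07:00-10:15, 12:30-15:45 (add 3h to convert from UTC-3).
Tara in UTC: 07:00-09:30, 12:45-16:15 (subtract 4h to convert from UTC+4).
Beatriz in UTC: 07:30-11:45, 12:00-15:45 (add 3h to convert from UTC-3).
Mateo in UTC: 07:30-17:00 (subtract 4h to convert from UTC+4).
Ben in UTC: 07:15-17:00 (subtract 4h to convert from UTC+4).
Ulla in UTC: 07:00-11:00, 12:00-16:30 (add 3h to convert from UTC-3).
Wiremu ∩ Tara: 07:00-09:30, 12:45-15:45.
Wiremu ∩ Tara ∩ Beatriz: 07:30-09:30, 12:45-15:45.
Wiremu ∩ Tara ∩ Beatriz ∩ Mateo: 07:30-09:30, 12:45-15:45.
Wiremu ∩ Tara ∩ Beatriz ∩ Mateo ∩ Ben: 07:30-09:30, 12:45-15:45.
Wiremu ∩ Tara ∩ Beatriz ∩ Mateo ∩ Ben ∩ Ulla: 07:30-09:30, 12:45-15:45.
The last common window of at least 90 minutes is 12:45-15:45; a 90-minute meeting can start as late as 14:15 and still end by 15:45.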